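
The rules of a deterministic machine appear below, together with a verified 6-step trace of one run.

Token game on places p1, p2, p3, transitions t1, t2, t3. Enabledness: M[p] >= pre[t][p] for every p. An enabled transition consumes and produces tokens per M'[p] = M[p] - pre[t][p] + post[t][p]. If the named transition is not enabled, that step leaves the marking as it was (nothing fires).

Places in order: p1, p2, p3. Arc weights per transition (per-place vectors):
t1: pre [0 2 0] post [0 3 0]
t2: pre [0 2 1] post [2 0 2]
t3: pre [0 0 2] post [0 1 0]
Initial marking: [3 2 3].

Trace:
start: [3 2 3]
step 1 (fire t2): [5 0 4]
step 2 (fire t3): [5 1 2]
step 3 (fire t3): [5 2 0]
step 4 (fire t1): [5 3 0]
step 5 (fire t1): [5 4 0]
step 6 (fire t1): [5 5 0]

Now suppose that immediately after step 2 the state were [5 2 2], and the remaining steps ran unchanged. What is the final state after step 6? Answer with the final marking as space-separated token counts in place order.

5 6 0

state after step 2 := [5 2 2]
step 3 (fire t3): [5 3 0]
step 4 (fire t1): [5 4 0]
step 5 (fire t1): [5 5 0]
step 6 (fire t1): [5 6 0]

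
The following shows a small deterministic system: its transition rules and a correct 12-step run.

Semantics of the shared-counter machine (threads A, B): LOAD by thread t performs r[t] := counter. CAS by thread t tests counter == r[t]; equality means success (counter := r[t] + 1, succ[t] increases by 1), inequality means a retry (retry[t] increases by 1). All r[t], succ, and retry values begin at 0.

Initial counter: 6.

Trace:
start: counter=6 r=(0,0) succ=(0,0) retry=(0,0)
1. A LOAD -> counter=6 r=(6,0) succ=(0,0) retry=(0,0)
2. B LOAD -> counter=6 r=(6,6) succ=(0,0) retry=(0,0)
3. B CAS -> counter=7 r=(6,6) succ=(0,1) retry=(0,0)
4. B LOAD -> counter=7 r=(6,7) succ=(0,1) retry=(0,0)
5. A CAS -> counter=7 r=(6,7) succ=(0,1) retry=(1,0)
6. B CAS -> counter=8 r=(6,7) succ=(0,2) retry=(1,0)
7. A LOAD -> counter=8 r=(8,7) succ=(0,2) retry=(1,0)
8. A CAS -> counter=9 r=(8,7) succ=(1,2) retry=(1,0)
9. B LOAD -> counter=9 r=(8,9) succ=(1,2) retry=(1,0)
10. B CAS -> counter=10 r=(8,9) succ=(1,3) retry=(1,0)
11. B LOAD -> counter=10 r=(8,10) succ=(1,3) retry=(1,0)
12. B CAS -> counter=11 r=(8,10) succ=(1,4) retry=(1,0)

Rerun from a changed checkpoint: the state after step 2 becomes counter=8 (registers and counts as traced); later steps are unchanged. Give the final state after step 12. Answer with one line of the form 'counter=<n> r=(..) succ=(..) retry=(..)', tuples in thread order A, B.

state after step 2 := counter=8 r=(6,6) succ=(0,0) retry=(0,0)
3. B CAS -> counter=8 r=(6,6) succ=(0,0) retry=(0,1)
4. B LOAD -> counter=8 r=(6,8) succ=(0,0) retry=(0,1)
5. A CAS -> counter=8 r=(6,8) succ=(0,0) retry=(1,1)
6. B CAS -> counter=9 r=(6,8) succ=(0,1) retry=(1,1)
7. A LOAD -> counter=9 r=(9,8) succ=(0,1) retry=(1,1)
8. A CAS -> counter=10 r=(9,8) succ=(1,1) retry=(1,1)
9. B LOAD -> counter=10 r=(9,10) succ=(1,1) retry=(1,1)
10. B CAS -> counter=11 r=(9,10) succ=(1,2) retry=(1,1)
11. B LOAD -> counter=11 r=(9,11) succ=(1,2) retry=(1,1)
12. B CAS -> counter=12 r=(9,11) succ=(1,3) retry=(1,1)

counter=12 r=(9,11) succ=(1,3) retry=(1,1)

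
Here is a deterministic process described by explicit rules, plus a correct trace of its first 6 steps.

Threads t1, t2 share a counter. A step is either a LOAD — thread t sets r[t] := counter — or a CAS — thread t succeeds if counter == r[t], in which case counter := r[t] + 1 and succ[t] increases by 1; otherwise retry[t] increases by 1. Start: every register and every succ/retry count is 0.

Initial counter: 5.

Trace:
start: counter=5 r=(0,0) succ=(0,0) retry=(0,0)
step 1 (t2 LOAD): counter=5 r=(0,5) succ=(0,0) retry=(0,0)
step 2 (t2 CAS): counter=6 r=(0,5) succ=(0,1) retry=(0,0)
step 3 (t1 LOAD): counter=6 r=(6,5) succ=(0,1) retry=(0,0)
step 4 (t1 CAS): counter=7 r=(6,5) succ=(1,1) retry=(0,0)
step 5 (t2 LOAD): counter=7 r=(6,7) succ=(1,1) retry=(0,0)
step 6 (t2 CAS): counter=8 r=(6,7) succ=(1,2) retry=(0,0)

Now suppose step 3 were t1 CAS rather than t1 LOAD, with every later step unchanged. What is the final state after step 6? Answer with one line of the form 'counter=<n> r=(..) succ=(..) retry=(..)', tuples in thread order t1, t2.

(re-executing from step 3 with the substitution; state before step 3: counter=6 r=(0,5) succ=(0,1) retry=(0,0))
step 3 (t1 CAS): counter=6 r=(0,5) succ=(0,1) retry=(1,0)
step 4 (t1 CAS): counter=6 r=(0,5) succ=(0,1) retry=(2,0)
step 5 (t2 LOAD): counter=6 r=(0,6) succ=(0,1) retry=(2,0)
step 6 (t2 CAS): counter=7 r=(0,6) succ=(0,2) retry=(2,0)

counter=7 r=(0,6) succ=(0,2) retry=(2,0)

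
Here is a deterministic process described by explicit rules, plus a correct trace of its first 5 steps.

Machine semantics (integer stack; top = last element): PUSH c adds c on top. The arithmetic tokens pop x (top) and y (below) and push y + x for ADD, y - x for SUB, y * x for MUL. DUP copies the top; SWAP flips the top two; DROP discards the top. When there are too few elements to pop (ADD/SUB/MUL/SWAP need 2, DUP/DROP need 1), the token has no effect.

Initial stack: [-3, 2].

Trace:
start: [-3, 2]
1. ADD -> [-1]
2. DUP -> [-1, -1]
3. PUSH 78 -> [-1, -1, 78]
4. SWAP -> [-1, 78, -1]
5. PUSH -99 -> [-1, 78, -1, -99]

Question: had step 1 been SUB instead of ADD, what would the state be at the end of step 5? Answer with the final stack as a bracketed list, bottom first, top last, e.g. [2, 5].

(re-executing from step 1 with the substitution; state before step 1: [-3, 2])
1. SUB -> [-5]
2. DUP -> [-5, -5]
3. PUSH 78 -> [-5, -5, 78]
4. SWAP -> [-5, 78, -5]
5. PUSH -99 -> [-5, 78, -5, -99]

[-5, 78, -5, -99]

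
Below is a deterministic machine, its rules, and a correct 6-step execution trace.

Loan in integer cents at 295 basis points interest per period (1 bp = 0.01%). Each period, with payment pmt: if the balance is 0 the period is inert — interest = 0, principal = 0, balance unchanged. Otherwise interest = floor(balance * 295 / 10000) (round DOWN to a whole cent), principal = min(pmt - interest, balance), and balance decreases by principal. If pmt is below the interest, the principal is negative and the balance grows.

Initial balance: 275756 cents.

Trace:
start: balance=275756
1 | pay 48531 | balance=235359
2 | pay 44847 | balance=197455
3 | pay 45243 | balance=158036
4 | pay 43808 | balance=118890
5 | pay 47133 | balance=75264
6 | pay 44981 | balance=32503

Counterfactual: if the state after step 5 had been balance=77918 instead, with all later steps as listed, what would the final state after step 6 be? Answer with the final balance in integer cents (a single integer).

state after step 5 := balance=77918
6 | pay 44981 | balance=35235

35235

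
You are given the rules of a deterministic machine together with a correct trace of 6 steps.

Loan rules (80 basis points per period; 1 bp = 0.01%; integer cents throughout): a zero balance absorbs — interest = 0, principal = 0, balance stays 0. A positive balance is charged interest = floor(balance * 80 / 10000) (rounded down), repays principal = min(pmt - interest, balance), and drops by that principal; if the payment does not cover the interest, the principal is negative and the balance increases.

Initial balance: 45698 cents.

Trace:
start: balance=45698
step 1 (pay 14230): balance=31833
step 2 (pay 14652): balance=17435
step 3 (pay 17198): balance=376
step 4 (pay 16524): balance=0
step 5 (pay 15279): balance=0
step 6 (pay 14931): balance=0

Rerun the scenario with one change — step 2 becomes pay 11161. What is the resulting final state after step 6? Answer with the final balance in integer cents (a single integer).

(re-executing from step 2 with the substitution; state before step 2: balance=31833)
step 2 (pay 11161): balance=20926
step 3 (pay 17198): balance=3895
step 4 (pay 16524): balance=0
step 5 (pay 15279): balance=0
step 6 (pay 14931): balance=0

0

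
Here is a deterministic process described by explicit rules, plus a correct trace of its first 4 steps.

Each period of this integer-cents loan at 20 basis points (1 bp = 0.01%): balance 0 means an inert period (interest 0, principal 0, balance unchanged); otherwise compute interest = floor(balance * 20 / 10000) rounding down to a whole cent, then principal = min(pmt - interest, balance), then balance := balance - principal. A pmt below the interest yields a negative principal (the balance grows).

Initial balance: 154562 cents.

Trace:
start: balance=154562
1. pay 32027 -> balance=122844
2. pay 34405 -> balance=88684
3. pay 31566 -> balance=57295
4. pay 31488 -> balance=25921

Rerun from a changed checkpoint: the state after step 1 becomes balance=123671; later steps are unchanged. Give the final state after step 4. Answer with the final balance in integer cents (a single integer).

26754

state after step 1 := balance=123671
2. pay 34405 -> balance=89513
3. pay 31566 -> balance=58126
4. pay 31488 -> balance=26754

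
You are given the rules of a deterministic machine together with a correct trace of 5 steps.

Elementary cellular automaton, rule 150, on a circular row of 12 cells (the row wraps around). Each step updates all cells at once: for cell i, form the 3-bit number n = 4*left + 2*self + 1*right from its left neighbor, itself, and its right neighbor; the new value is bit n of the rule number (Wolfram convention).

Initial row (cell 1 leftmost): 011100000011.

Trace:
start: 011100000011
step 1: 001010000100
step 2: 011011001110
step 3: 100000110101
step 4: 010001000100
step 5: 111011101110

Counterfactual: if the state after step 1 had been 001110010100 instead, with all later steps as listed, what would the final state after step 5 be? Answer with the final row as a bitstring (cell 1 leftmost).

state after step 1 := 001110010100
step 2: 010101110110
step 3: 110100100001
step 4: 100111110010
step 5: 111011101110

111011101110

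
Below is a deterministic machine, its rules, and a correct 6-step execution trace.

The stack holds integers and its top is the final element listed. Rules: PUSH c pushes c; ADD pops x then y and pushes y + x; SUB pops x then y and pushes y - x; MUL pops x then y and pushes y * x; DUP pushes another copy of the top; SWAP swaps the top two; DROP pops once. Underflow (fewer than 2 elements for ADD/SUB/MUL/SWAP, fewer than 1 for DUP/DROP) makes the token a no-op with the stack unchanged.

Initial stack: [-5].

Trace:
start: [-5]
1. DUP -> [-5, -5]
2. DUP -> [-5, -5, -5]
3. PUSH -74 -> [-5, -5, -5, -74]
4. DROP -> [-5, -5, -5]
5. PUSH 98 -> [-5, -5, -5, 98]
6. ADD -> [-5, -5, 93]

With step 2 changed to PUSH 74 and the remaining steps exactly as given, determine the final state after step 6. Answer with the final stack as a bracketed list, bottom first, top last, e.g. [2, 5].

[-5, -5, 172]

(re-executing from step 2 with the substitution; state before step 2: [-5, -5])
2. PUSH 74 -> [-5, -5, 74]
3. PUSH -74 -> [-5, -5, 74, -74]
4. DROP -> [-5, -5, 74]
5. PUSH 98 -> [-5, -5, 74, 98]
6. ADD -> [-5, -5, 172]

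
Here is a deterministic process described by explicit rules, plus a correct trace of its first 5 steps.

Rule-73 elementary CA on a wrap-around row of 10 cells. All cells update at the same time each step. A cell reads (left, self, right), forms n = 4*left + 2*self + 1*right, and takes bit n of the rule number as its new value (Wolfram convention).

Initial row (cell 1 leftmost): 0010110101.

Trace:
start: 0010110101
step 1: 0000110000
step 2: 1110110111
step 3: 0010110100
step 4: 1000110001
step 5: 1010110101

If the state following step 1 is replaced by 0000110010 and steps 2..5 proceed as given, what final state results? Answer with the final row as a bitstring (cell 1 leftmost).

1110110110

state after step 1 := 0000110010
step 2: 1110110000
step 3: 1010110110
step 4: 0000110110
step 5: 1110110110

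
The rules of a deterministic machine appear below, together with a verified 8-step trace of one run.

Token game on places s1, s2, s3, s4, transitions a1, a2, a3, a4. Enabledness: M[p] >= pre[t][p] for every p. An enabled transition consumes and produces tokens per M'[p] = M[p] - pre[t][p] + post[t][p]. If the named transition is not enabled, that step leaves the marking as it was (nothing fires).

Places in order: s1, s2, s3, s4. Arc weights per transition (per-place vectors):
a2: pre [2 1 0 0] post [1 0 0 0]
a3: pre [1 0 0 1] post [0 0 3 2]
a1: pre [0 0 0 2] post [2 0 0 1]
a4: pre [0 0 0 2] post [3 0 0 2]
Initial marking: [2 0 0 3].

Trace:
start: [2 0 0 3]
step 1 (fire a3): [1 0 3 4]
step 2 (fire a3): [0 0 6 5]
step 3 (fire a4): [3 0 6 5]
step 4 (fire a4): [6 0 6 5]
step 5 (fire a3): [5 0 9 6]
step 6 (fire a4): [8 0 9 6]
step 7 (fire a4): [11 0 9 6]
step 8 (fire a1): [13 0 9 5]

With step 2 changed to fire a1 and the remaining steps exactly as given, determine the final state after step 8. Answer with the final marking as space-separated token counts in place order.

(re-executing from step 2 with the substitution; state before step 2: [1 0 3 4])
step 2 (fire a1): [3 0 3 3]
step 3 (fire a4): [6 0 3 3]
step 4 (fire a4): [9 0 3 3]
step 5 (fire a3): [8 0 6 4]
step 6 (fire a4): [11 0 6 4]
step 7 (fire a4): [14 0 6 4]
step 8 (fire a1): [16 0 6 3]

16 0 6 3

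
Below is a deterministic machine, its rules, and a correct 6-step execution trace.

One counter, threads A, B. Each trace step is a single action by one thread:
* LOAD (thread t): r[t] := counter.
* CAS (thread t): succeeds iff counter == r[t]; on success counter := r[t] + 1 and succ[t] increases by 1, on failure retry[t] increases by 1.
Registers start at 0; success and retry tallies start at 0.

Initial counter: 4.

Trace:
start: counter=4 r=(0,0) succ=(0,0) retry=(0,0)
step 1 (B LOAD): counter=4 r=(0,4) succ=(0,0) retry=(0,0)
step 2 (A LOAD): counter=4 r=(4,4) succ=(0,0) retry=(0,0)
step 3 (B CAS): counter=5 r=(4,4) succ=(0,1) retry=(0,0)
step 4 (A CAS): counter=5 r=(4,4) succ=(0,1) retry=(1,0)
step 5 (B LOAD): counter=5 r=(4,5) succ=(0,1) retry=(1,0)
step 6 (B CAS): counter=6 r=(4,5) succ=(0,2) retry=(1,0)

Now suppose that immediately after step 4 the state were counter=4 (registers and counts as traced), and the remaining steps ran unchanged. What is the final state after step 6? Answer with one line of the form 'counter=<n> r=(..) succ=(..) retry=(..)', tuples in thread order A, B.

state after step 4 := counter=4 r=(4,4) succ=(0,1) retry=(1,0)
step 5 (B LOAD): counter=4 r=(4,4) succ=(0,1) retry=(1,0)
step 6 (B CAS): counter=5 r=(4,4) succ=(0,2) retry=(1,0)

counter=5 r=(4,4) succ=(0,2) retry=(1,0)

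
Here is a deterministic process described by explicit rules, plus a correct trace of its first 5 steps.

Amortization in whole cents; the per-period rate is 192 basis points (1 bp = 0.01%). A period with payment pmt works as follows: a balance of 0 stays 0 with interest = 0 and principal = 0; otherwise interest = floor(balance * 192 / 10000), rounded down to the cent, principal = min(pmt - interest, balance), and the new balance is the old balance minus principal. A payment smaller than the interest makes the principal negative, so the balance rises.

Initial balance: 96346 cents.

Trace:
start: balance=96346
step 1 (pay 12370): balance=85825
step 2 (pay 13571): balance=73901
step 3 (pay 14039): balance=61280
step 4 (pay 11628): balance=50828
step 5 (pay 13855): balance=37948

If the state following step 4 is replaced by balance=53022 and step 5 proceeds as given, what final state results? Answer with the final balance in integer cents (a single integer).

40185

state after step 4 := balance=53022
step 5 (pay 13855): balance=40185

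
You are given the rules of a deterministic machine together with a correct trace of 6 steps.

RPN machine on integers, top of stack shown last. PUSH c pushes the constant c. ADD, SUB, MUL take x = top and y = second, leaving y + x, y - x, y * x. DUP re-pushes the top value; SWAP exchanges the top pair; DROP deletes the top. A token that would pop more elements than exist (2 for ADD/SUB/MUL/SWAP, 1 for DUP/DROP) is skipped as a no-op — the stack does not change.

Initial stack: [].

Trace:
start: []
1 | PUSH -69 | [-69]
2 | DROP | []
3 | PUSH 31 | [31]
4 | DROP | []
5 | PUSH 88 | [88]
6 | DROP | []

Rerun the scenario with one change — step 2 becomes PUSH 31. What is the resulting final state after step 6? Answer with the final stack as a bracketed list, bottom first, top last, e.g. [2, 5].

(re-executing from step 2 with the substitution; state before step 2: [-69])
2 | PUSH 31 | [-69, 31]
3 | PUSH 31 | [-69, 31, 31]
4 | DROP | [-69, 31]
5 | PUSH 88 | [-69, 31, 88]
6 | DROP | [-69, 31]

[-69, 31]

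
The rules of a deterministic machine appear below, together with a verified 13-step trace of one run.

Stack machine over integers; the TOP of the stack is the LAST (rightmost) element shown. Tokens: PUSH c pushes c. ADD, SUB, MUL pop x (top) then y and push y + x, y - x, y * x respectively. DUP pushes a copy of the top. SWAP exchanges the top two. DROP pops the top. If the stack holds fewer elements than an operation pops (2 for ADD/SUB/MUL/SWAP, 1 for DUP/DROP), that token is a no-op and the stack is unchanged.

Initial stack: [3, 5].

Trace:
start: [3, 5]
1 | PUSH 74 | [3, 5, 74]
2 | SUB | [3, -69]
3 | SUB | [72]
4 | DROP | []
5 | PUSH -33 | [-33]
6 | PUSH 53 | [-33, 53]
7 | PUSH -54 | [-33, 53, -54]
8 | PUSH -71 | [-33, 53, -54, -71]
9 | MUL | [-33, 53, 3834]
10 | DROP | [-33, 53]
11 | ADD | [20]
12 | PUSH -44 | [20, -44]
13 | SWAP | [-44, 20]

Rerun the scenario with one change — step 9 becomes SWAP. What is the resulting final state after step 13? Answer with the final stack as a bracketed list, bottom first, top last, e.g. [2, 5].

[-33, -44, -18]

(re-executing from step 9 with the substitution; state before step 9: [-33, 53, -54, -71])
9 | SWAP | [-33, 53, -71, -54]
10 | DROP | [-33, 53, -71]
11 | ADD | [-33, -18]
12 | PUSH -44 | [-33, -18, -44]
13 | SWAP | [-33, -44, -18]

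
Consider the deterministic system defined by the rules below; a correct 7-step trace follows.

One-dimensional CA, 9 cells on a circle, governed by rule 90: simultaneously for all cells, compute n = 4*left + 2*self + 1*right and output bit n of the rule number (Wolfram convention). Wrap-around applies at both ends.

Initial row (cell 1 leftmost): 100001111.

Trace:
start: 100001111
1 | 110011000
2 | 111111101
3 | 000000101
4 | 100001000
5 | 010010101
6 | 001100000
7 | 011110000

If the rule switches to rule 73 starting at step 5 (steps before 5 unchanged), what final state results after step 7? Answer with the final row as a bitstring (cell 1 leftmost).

001100010

(re-executing steps 5..7 under rule 73; state before step 5: 100001000)
5 | 001100010
6 | 101101000
7 | 001100010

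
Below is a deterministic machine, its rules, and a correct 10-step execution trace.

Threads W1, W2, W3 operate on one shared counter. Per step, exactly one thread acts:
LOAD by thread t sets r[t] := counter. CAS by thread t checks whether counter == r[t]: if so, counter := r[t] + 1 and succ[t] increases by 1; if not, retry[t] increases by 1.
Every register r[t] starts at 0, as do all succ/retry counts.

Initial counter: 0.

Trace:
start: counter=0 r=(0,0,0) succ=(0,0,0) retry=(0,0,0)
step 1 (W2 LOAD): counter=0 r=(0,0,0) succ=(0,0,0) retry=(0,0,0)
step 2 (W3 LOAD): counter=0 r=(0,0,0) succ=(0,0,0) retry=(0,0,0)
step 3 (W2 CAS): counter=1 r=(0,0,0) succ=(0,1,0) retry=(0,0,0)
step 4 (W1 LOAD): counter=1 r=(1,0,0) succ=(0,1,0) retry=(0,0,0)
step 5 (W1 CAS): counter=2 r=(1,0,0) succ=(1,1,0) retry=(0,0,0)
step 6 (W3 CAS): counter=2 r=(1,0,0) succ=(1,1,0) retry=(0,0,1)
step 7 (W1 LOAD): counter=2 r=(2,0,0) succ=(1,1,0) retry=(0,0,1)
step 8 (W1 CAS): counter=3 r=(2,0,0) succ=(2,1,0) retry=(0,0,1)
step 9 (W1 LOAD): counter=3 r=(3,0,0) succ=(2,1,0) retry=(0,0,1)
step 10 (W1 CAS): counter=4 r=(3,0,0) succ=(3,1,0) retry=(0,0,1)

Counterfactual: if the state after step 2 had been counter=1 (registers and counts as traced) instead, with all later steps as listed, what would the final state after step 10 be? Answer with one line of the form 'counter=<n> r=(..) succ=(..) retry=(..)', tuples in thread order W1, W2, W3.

state after step 2 := counter=1 r=(0,0,0) succ=(0,0,0) retry=(0,0,0)
step 3 (W2 CAS): counter=1 r=(0,0,0) succ=(0,0,0) retry=(0,1,0)
step 4 (W1 LOAD): counter=1 r=(1,0,0) succ=(0,0,0) retry=(0,1,0)
step 5 (W1 CAS): counter=2 r=(1,0,0) succ=(1,0,0) retry=(0,1,0)
step 6 (W3 CAS): counter=2 r=(1,0,0) succ=(1,0,0) retry=(0,1,1)
step 7 (W1 LOAD): counter=2 r=(2,0,0) succ=(1,0,0) retry=(0,1,1)
step 8 (W1 CAS): counter=3 r=(2,0,0) succ=(2,0,0) retry=(0,1,1)
step 9 (W1 LOAD): counter=3 r=(3,0,0) succ=(2,0,0) retry=(0,1,1)
step 10 (W1 CAS): counter=4 r=(3,0,0) succ=(3,0,0) retry=(0,1,1)

counter=4 r=(3,0,0) succ=(3,0,0) retry=(0,1,1)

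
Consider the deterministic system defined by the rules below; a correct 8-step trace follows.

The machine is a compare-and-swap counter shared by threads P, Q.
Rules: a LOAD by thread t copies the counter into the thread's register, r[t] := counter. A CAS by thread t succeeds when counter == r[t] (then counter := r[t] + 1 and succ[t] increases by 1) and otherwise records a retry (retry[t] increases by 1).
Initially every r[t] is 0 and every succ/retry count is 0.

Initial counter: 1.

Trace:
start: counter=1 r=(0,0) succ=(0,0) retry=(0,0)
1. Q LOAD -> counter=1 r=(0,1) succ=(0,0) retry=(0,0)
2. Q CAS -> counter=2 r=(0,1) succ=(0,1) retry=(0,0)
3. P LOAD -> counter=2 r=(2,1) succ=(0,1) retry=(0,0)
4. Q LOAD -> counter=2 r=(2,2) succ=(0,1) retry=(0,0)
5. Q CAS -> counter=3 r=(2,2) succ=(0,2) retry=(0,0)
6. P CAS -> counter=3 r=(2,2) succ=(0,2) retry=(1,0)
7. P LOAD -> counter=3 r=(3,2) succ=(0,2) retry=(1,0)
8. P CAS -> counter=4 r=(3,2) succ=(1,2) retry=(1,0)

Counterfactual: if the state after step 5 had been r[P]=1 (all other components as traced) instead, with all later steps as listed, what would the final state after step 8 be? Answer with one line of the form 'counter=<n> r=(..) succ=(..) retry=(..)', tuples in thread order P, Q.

counter=4 r=(3,2) succ=(1,2) retry=(1,0)

state after step 5 := counter=3 r=(1,2) succ=(0,2) retry=(0,0)
6. P CAS -> counter=3 r=(1,2) succ=(0,2) retry=(1,0)
7. P LOAD -> counter=3 r=(3,2) succ=(0,2) retry=(1,0)
8. P CAS -> counter=4 r=(3,2) succ=(1,2) retry=(1,0)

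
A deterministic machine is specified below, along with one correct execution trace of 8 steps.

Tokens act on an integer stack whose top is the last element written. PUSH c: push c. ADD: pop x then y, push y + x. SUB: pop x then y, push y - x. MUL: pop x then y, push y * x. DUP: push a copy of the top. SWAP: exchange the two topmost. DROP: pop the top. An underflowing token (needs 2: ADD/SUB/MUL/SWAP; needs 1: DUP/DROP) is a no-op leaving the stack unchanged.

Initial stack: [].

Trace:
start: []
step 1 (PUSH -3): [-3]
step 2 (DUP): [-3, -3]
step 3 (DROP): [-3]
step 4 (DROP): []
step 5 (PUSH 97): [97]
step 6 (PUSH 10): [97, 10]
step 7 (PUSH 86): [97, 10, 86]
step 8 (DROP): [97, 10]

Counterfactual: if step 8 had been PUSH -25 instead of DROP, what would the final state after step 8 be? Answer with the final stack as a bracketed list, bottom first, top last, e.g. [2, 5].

(re-executing from step 8 with the substitution; state before step 8: [97, 10, 86])
step 8 (PUSH -25): [97, 10, 86, -25]

[97, 10, 86, -25]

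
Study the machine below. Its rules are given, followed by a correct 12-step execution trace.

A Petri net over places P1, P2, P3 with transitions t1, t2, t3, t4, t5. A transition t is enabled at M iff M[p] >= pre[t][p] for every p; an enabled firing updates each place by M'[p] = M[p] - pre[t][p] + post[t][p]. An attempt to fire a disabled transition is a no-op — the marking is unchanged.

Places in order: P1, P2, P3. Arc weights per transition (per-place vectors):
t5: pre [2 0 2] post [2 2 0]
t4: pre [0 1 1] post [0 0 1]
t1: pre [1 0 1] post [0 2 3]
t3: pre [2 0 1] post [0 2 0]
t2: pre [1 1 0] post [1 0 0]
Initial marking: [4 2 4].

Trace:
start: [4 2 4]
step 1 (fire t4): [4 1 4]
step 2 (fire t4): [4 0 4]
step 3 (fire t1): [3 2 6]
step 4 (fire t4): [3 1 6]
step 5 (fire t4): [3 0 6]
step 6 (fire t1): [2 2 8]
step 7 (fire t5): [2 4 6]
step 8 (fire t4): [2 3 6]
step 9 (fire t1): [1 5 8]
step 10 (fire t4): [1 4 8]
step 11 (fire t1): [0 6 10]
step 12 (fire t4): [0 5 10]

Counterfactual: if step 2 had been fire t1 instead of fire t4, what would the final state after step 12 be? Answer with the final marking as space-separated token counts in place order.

(re-executing from step 2 with the substitution; state before step 2: [4 1 4])
step 2 (fire t1): [3 3 6]
step 3 (fire t1): [2 5 8]
step 4 (fire t4): [2 4 8]
step 5 (fire t4): [2 3 8]
step 6 (fire t1): [1 5 10]
step 7 (fire t5): [1 5 10]
step 8 (fire t4): [1 4 10]
step 9 (fire t1): [0 6 12]
step 10 (fire t4): [0 5 12]
step 11 (fire t1): [0 5 12]
step 12 (fire t4): [0 4 12]

0 4 12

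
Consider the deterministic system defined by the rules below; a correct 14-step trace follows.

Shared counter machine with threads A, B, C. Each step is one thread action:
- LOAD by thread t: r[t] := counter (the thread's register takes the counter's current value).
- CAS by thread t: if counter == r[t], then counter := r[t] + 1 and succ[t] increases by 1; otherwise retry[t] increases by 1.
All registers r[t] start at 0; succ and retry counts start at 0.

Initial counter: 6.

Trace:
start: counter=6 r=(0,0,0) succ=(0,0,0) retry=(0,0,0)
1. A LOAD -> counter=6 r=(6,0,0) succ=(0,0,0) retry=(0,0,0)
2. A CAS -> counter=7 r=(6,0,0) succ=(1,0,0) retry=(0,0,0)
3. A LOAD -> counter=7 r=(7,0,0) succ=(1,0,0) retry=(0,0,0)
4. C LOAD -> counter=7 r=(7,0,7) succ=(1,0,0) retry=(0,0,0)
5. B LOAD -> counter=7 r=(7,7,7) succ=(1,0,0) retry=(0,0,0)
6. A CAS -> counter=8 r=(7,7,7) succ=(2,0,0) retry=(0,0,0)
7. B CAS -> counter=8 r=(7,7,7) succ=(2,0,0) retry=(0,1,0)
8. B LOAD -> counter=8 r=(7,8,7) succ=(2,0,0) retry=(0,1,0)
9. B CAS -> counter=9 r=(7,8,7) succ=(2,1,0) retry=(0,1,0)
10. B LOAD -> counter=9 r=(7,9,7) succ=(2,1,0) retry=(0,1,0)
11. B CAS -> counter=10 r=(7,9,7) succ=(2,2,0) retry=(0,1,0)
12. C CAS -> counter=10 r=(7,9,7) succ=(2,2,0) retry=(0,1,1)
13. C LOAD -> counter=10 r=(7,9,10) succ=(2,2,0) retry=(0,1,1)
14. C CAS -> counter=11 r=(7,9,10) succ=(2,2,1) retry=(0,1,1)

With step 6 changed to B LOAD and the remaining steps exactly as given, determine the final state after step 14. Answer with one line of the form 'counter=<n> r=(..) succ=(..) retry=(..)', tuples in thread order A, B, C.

counter=11 r=(7,9,10) succ=(1,3,1) retry=(0,0,1)

(re-executing from step 6 with the substitution; state before step 6: counter=7 r=(7,7,7) succ=(1,0,0) retry=(0,0,0))
6. B LOAD -> counter=7 r=(7,7,7) succ=(1,0,0) retry=(0,0,0)
7. B CAS -> counter=8 r=(7,7,7) succ=(1,1,0) retry=(0,0,0)
8. B LOAD -> counter=8 r=(7,8,7) succ=(1,1,0) retry=(0,0,0)
9. B CAS -> counter=9 r=(7,8,7) succ=(1,2,0) retry=(0,0,0)
10. B LOAD -> counter=9 r=(7,9,7) succ=(1,2,0) retry=(0,0,0)
11. B CAS -> counter=10 r=(7,9,7) succ=(1,3,0) retry=(0,0,0)
12. C CAS -> counter=10 r=(7,9,7) succ=(1,3,0) retry=(0,0,1)
13. C LOAD -> counter=10 r=(7,9,10) succ=(1,3,0) retry=(0,0,1)
14. C CAS -> counter=11 r=(7,9,10) succ=(1,3,1) retry=(0,0,1)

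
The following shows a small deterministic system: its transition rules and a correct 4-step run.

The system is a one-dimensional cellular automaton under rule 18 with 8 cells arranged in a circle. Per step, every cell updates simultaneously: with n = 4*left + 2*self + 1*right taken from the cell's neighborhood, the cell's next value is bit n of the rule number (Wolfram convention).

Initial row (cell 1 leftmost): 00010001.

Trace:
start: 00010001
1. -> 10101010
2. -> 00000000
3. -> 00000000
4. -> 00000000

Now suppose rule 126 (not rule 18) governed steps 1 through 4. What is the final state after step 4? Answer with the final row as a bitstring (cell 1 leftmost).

11101110

(re-executing steps 1..4 under rule 126; state before step 1: 00010001)
1. -> 10111011
2. -> 11101110
3. -> 10111011
4. -> 11101110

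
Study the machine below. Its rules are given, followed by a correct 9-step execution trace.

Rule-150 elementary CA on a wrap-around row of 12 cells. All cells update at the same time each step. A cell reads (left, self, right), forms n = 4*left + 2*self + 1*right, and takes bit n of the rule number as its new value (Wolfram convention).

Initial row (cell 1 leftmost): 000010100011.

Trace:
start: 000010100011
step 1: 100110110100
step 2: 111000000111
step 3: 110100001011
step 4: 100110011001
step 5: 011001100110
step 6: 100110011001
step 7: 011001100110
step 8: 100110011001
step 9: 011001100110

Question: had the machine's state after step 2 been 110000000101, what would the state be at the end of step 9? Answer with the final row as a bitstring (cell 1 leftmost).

state after step 2 := 110000000101
step 3: 101000001100
step 4: 101100010011
step 5: 000010111101
step 6: 100110011001
step 7: 011001100110
step 8: 100110011001
step 9: 011001100110

011001100110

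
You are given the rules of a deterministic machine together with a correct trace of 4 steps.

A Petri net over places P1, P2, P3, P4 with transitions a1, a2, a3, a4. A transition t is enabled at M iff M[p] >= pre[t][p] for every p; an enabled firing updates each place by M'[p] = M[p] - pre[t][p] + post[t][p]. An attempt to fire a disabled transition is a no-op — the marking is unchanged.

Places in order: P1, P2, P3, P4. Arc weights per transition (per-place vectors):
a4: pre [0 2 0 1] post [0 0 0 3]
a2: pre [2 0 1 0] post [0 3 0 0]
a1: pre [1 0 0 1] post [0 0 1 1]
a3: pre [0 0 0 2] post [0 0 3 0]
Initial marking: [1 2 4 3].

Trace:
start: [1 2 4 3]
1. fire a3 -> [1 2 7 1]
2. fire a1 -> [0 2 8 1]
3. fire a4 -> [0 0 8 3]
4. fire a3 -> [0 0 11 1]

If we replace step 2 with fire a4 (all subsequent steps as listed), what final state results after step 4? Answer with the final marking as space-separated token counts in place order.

(re-executing from step 2 with the substitution; state before step 2: [1 2 7 1])
2. fire a4 -> [1 0 7 3]
3. fire a4 -> [1 0 7 3]
4. fire a3 -> [1 0 10 1]

1 0 10 1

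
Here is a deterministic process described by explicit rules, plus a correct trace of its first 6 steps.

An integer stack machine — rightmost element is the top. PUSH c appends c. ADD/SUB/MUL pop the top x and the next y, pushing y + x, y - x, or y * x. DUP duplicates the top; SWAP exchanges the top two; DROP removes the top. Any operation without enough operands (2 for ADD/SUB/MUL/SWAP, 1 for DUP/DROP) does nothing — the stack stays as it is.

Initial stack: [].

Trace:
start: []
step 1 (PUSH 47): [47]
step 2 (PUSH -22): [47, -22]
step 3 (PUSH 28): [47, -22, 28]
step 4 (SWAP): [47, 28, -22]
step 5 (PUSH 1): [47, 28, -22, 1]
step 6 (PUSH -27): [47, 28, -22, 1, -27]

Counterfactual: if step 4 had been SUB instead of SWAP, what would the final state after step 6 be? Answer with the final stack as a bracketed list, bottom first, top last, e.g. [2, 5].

(re-executing from step 4 with the substitution; state before step 4: [47, -22, 28])
step 4 (SUB): [47, -50]
step 5 (PUSH 1): [47, -50, 1]
step 6 (PUSH -27): [47, -50, 1, -27]

[47, -50, 1, -27]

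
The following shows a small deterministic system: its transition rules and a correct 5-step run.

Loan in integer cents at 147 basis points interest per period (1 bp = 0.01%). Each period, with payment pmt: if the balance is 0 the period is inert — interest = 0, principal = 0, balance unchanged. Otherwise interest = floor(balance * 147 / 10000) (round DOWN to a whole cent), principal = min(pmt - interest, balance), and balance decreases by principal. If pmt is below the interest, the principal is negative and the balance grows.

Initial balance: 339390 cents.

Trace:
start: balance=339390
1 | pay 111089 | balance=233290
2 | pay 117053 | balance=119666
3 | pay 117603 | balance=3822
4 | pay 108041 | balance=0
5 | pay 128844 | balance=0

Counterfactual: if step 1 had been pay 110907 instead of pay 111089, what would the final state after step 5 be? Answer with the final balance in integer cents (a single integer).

(re-executing from step 1 with the substitution; state before step 1: balance=339390)
1 | pay 110907 | balance=233472
2 | pay 117053 | balance=119851
3 | pay 117603 | balance=4009
4 | pay 108041 | balance=0
5 | pay 128844 | balance=0

0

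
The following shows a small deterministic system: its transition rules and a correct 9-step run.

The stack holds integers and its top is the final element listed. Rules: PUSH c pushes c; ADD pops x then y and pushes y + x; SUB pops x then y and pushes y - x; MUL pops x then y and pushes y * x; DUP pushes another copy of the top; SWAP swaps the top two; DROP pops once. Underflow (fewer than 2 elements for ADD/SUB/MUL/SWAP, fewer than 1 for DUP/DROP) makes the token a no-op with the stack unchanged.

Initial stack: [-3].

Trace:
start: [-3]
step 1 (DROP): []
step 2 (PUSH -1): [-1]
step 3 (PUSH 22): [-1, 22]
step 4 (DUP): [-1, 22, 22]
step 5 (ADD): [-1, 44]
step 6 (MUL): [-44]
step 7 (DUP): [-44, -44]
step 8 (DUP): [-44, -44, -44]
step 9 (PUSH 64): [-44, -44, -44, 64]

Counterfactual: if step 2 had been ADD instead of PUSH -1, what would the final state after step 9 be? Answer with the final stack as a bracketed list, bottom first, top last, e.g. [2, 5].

[44, 44, 44, 64]

(re-executing from step 2 with the substitution; state before step 2: [])
step 2 (ADD): []
step 3 (PUSH 22): [22]
step 4 (DUP): [22, 22]
step 5 (ADD): [44]
step 6 (MUL): [44]
step 7 (DUP): [44, 44]
step 8 (DUP): [44, 44, 44]
step 9 (PUSH 64): [44, 44, 44, 64]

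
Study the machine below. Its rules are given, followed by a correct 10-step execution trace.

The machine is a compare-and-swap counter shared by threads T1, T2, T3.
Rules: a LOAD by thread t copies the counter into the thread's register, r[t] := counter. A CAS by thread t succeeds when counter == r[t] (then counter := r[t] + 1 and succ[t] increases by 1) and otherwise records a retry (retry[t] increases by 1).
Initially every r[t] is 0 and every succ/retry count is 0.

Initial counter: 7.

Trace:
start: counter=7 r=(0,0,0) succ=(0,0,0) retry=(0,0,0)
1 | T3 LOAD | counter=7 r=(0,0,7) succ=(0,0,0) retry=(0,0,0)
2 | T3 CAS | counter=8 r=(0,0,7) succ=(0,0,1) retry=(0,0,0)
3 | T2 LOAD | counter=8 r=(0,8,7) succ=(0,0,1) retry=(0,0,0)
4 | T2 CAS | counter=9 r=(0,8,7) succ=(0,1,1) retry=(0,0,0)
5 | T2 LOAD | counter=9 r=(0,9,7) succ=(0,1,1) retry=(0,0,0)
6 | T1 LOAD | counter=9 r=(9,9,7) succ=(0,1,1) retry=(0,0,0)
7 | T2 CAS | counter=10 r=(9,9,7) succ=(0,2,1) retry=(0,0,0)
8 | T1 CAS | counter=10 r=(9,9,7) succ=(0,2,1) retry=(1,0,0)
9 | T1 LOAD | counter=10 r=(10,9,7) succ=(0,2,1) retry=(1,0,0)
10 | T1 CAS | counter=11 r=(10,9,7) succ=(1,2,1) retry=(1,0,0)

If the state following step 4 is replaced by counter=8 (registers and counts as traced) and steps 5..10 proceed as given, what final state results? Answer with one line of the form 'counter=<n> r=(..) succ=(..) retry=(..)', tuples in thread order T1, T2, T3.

state after step 4 := counter=8 r=(0,8,7) succ=(0,1,1) retry=(0,0,0)
5 | T2 LOAD | counter=8 r=(0,8,7) succ=(0,1,1) retry=(0,0,0)
6 | T1 LOAD | counter=8 r=(8,8,7) succ=(0,1,1) retry=(0,0,0)
7 | T2 CAS | counter=9 r=(8,8,7) succ=(0,2,1) retry=(0,0,0)
8 | T1 CAS | counter=9 r=(8,8,7) succ=(0,2,1) retry=(1,0,0)
9 | T1 LOAD | counter=9 r=(9,8,7) succ=(0,2,1) retry=(1,0,0)
10 | T1 CAS | counter=10 r=(9,8,7) succ=(1,2,1) retry=(1,0,0)

counter=10 r=(9,8,7) succ=(1,2,1) retry=(1,0,0)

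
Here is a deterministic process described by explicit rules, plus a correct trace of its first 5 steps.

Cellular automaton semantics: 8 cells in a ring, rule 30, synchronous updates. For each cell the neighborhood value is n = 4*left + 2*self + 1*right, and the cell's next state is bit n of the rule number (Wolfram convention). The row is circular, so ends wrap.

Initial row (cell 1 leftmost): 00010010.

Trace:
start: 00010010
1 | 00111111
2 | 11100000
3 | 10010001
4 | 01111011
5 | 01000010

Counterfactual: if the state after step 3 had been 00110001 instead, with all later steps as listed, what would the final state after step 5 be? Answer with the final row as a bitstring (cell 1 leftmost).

state after step 3 := 00110001
4 | 11101011
5 | 00001010

00001010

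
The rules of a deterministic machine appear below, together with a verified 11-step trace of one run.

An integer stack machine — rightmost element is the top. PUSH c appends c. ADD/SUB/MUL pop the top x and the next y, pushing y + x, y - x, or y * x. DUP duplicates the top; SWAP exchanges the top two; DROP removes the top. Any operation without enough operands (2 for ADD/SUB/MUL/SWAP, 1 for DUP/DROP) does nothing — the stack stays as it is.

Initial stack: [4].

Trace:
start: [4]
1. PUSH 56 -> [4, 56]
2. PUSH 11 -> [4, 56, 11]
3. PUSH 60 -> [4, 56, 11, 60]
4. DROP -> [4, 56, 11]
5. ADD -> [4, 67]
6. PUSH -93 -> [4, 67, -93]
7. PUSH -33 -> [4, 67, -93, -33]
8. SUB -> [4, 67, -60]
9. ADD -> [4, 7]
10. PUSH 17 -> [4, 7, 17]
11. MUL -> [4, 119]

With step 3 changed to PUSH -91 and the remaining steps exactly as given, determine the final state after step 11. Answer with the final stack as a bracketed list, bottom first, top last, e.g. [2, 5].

(re-executing from step 3 with the substitution; state before step 3: [4, 56, 11])
3. PUSH -91 -> [4, 56, 11, -91]
4. DROP -> [4, 56, 11]
5. ADD -> [4, 67]
6. PUSH -93 -> [4, 67, -93]
7. PUSH -33 -> [4, 67, -93, -33]
8. SUB -> [4, 67, -60]
9. ADD -> [4, 7]
10. PUSH 17 -> [4, 7, 17]
11. MUL -> [4, 119]

[4, 119]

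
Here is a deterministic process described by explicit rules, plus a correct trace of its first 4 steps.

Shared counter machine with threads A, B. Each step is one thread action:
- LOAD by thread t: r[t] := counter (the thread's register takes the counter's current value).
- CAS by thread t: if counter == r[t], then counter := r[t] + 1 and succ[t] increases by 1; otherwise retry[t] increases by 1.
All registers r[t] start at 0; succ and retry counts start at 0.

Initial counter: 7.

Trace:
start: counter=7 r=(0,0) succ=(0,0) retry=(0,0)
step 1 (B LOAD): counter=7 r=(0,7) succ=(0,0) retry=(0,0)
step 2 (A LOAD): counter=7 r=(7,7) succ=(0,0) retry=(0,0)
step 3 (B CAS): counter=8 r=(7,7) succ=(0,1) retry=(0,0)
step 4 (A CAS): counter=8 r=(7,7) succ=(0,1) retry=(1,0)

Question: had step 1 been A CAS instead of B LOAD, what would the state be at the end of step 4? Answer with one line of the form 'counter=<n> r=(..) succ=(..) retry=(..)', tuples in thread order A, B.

counter=8 r=(7,0) succ=(1,0) retry=(1,1)

(re-executing from step 1 with the substitution; state before step 1: counter=7 r=(0,0) succ=(0,0) retry=(0,0))
step 1 (A CAS): counter=7 r=(0,0) succ=(0,0) retry=(1,0)
step 2 (A LOAD): counter=7 r=(7,0) succ=(0,0) retry=(1,0)
step 3 (B CAS): counter=7 r=(7,0) succ=(0,0) retry=(1,1)
step 4 (A CAS): counter=8 r=(7,0) succ=(1,0) retry=(1,1)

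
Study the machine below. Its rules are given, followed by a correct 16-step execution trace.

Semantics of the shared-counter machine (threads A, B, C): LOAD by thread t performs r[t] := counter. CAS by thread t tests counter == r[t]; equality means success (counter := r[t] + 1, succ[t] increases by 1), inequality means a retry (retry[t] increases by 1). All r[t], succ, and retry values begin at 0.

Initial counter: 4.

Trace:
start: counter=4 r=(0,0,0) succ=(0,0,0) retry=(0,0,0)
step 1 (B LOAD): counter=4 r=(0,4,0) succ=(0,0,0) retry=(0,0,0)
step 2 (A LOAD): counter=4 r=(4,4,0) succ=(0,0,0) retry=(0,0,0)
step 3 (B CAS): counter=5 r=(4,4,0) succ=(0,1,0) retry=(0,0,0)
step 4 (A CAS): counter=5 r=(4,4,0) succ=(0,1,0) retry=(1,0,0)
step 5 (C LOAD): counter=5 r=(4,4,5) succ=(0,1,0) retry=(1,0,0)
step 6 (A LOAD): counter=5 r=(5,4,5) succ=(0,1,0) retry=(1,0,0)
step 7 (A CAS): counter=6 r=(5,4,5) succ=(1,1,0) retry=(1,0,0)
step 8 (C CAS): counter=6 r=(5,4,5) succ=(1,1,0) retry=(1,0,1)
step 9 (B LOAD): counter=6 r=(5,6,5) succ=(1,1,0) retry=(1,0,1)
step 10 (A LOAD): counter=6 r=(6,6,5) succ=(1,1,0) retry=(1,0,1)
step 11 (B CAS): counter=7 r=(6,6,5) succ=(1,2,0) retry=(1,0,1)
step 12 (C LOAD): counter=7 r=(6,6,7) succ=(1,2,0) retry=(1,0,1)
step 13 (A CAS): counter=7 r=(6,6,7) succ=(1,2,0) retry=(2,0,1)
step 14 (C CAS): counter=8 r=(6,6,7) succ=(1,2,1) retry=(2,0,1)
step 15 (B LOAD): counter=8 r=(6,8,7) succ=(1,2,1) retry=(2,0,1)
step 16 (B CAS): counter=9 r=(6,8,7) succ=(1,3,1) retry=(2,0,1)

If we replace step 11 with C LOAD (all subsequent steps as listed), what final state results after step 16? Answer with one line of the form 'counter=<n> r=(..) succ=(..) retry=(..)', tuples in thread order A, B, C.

counter=8 r=(6,7,6) succ=(2,2,0) retry=(1,0,2)

(re-executing from step 11 with the substitution; state before step 11: counter=6 r=(6,6,5) succ=(1,1,0) retry=(1,0,1))
step 11 (C LOAD): counter=6 r=(6,6,6) succ=(1,1,0) retry=(1,0,1)
step 12 (C LOAD): counter=6 r=(6,6,6) succ=(1,1,0) retry=(1,0,1)
step 13 (A CAS): counter=7 r=(6,6,6) succ=(2,1,0) retry=(1,0,1)
step 14 (C CAS): counter=7 r=(6,6,6) succ=(2,1,0) retry=(1,0,2)
step 15 (B LOAD): counter=7 r=(6,7,6) succ=(2,1,0) retry=(1,0,2)
step 16 (B CAS): counter=8 r=(6,7,6) succ=(2,2,0) retry=(1,0,2)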